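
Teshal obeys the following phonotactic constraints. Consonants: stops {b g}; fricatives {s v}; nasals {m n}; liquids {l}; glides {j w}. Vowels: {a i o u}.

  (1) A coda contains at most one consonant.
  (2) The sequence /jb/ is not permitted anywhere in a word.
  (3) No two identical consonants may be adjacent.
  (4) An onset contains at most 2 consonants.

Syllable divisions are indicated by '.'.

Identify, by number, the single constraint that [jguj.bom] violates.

[jguj.bom]: contains banned sequence /jb/.
This is a violation of constraint 2: "The sequence /jb/ is not permitted anywhere in a word."
The remaining constraints (1, 3, 4) are satisfied.

2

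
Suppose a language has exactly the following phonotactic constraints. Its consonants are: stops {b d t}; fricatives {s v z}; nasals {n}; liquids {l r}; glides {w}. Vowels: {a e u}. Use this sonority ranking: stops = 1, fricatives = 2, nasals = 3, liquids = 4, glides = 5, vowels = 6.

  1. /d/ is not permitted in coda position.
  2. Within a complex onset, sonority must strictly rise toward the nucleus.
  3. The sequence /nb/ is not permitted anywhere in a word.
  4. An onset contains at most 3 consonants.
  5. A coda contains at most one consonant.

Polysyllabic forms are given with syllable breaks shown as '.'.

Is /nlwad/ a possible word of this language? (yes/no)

no

/nlwad/ — violates constraint 1: syllable 1 coda contains /d/ → phonotactically illegal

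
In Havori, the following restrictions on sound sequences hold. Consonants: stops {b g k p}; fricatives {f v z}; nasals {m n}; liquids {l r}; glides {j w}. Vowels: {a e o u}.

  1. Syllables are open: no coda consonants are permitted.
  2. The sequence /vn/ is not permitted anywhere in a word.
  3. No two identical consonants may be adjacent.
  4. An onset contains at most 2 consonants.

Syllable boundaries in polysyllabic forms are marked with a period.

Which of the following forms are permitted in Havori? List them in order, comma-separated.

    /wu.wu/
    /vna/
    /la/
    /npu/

/wu.wu/, /la/, /npu/

/wu.wu/ — σ1 onset /w/, coda /∅/ ok; σ2 onset /w/, coda /∅/ ok → permitted
/vna/ — violates constraint 2: contains banned sequence /vn/ → not permitted
/la/ — σ1 onset /l/, coda /∅/ ok → permitted
/npu/ — σ1 onset /np/ (2C), coda /∅/ ok → permitted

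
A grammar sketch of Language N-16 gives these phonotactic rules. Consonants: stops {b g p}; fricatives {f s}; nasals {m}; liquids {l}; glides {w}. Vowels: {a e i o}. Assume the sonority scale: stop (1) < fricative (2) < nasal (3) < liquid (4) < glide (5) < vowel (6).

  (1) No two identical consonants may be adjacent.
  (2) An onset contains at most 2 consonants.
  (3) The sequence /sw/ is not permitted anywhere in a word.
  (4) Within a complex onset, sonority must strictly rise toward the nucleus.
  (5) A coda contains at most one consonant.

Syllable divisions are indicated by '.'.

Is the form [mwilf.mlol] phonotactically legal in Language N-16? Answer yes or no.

[mwilf.mlol] — violates constraint 5: syllable 1 coda /lf/ has 2 consonants (> 1) → phonotactically illegal

no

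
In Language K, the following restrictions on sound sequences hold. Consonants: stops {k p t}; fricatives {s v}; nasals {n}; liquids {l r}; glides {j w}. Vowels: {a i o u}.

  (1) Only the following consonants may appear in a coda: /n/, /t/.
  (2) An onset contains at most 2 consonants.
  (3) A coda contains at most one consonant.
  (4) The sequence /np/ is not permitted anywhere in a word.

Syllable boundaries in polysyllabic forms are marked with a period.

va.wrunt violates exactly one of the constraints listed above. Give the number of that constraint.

3

va.wrunt: syllable 2 coda /nt/ has 2 consonants (> 1).
This is a violation of constraint 3: "A coda contains at most one consonant."
The remaining constraints (1, 2, 4) are satisfied.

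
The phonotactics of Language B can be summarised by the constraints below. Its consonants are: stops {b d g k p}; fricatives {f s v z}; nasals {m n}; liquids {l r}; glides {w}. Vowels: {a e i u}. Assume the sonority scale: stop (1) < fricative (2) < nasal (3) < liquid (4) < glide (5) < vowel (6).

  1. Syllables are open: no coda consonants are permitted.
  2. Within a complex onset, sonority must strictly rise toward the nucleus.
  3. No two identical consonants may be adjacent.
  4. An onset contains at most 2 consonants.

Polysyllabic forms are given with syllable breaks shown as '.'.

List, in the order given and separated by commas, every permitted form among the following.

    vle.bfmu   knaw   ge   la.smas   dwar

vle.bfmu — violates constraint 4: syllable 2 onset /bfm/ has 3 consonants (> 2) → not permitted
knaw — violates constraint 1: syllable 1 coda /w/ has 1 consonant (> 0) → not permitted
ge — σ1 onset /g/, coda /∅/ ok → permitted
la.smas — violates constraint 1: syllable 2 coda /s/ has 1 consonant (> 0) → not permitted
dwar — violates constraint 1: syllable 1 coda /r/ has 1 consonant (> 0) → not permitted

ge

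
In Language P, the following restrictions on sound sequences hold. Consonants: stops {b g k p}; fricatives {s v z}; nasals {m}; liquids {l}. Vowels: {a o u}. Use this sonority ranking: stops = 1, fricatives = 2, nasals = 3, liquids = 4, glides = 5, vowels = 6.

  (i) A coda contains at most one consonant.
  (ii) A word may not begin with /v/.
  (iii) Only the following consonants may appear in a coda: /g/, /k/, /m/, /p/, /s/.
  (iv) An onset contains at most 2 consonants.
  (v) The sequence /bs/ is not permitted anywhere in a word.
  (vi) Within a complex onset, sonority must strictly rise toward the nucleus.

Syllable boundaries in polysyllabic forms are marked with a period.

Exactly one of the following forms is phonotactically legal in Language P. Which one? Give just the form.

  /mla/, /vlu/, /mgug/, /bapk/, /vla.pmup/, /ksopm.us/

/mla/

/mla/ — σ1 onset /ml/ (3→4 rises), coda /∅/ ok → phonotactically legal
/vlu/ — violates constraint (ii): word begins with /v/ → phonotactically illegal
/mgug/ — violates constraint (vi): syllable 1 onset /mg/: /m/ (nasal, 3) → /g/ (stop, 1) does not rise → phonotactically illegal
/bapk/ — violates constraint (i): syllable 1 coda /pk/ has 2 consonants (> 1) → phonotactically illegal
/vla.pmup/ — violates constraint (ii): word begins with /v/ → phonotactically illegal
/ksopm.us/ — violates constraint (i): syllable 1 coda /pm/ has 2 consonants (> 1) → phonotactically illegal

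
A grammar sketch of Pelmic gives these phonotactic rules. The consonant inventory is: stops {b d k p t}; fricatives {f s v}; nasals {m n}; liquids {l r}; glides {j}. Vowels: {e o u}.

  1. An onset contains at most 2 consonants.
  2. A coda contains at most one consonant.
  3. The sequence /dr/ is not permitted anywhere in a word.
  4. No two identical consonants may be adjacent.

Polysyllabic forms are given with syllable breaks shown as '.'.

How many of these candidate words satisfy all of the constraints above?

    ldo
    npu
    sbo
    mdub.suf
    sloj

ldo — σ1 onset /ld/ (2C), coda /∅/ ok → permitted
npu — σ1 onset /np/ (2C), coda /∅/ ok → permitted
sbo — σ1 onset /sb/ (2C), coda /∅/ ok → permitted
mdub.suf — σ1 onset /md/ (2C), coda /b/ ok; σ2 onset /s/, coda /f/ ok → permitted
sloj — σ1 onset /sl/ (2C), coda /j/ ok → permitted
Permitted: ldo, npu, sbo, mdub.suf, sloj → 5.

5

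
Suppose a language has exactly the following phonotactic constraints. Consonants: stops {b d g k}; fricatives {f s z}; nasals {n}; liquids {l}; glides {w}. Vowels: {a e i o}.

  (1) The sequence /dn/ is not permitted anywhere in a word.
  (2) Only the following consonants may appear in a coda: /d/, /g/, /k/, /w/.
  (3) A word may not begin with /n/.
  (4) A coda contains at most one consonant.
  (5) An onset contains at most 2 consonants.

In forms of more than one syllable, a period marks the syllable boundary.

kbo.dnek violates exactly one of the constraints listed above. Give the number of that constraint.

1

kbo.dnek: contains banned sequence /dn/.
This is a violation of constraint 1: "The sequence /dn/ is not permitted anywhere in a word."
The remaining constraints (2, 3, 4, 5) are satisfied.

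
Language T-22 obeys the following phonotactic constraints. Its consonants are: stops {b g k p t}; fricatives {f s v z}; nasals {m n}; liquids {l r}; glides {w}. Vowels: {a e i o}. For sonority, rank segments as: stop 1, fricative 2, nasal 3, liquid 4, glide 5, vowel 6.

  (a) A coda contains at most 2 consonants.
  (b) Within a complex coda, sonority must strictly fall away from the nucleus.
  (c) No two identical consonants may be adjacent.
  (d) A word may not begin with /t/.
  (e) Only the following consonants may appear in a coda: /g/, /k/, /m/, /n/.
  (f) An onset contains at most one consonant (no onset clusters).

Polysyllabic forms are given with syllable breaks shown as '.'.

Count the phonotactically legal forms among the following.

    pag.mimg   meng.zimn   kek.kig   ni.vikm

1

pag.mimg — σ1 onset /p/, coda /g/ ok; σ2 onset /m/, coda /mg/ (3→1 falls) ok → phonotactically legal
meng.zimn — violates constraint (b): syllable 2 coda /mn/: /m/ (nasal, 3) → /n/ (nasal, 3) does not fall → phonotactically illegal
kek.kig — violates constraint (c): adjacent identical consonants /kk/ → phonotactically illegal
ni.vikm — violates constraint (b): syllable 2 coda /km/: /k/ (stop, 1) → /m/ (nasal, 3) does not fall → phonotactically illegal
Phonotactically legal: pag.mimg → 1.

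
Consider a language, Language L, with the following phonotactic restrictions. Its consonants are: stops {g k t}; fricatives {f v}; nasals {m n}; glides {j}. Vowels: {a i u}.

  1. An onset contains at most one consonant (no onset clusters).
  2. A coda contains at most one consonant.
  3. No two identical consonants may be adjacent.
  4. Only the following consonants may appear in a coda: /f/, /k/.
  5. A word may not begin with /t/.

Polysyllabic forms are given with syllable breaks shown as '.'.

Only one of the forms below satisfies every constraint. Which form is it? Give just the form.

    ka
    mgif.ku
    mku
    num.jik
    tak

ka

ka — σ1 onset /k/, coda /∅/ ok → well-formed
mgif.ku — violates constraint 1: syllable 1 onset /mg/ has 2 consonants (> 1) → ill-formed
mku — violates constraint 1: syllable 1 onset /mk/ has 2 consonants (> 1) → ill-formed
num.jik — violates constraint 4: syllable 1 coda contains /m/, which is not a licensed coda consonant → ill-formed
tak — violates constraint 5: word begins with /t/ → ill-formed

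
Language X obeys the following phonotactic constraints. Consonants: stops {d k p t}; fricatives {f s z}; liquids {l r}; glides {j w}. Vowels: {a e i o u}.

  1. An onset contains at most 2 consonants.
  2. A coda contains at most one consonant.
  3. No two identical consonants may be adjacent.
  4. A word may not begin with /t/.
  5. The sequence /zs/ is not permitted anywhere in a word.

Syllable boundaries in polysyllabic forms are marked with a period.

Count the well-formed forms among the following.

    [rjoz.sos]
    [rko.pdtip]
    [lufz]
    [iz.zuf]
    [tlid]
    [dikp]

[rjoz.sos] — violates constraint 5: contains banned sequence /zs/ → ill-formed
[rko.pdtip] — violates constraint 1: syllable 2 onset /pdt/ has 3 consonants (> 2) → ill-formed
[lufz] — violates constraint 2: syllable 1 coda /fz/ has 2 consonants (> 1) → ill-formed
[iz.zuf] — violates constraint 3: adjacent identical consonants /zz/ → ill-formed
[tlid] — violates constraint 4: word begins with /t/ → ill-formed
[dikp] — violates constraint 2: syllable 1 coda /kp/ has 2 consonants (> 1) → ill-formed
No form is well-formed → 0.

0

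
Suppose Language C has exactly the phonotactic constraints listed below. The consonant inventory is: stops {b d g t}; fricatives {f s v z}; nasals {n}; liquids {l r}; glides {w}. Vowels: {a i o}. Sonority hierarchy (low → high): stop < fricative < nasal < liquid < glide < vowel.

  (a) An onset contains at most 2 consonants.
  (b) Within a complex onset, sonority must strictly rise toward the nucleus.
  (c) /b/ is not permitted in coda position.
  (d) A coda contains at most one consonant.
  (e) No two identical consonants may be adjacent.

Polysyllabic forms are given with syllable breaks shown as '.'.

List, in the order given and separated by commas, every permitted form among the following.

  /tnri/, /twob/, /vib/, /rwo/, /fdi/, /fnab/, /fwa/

/rwo/, /fwa/

/tnri/ — violates constraint (a): syllable 1 onset /tnr/ has 3 consonants (> 2) → not permitted
/twob/ — violates constraint (c): syllable 1 coda contains /b/ → not permitted
/vib/ — violates constraint (c): syllable 1 coda contains /b/ → not permitted
/rwo/ — σ1 onset /rw/ (4→5 rises), coda /∅/ ok → permitted
/fdi/ — violates constraint (b): syllable 1 onset /fd/: /f/ (fricative, 2) → /d/ (stop, 1) does not rise → not permitted
/fnab/ — violates constraint (c): syllable 1 coda contains /b/ → not permitted
/fwa/ — σ1 onset /fw/ (2→5 rises), coda /∅/ ok → permitted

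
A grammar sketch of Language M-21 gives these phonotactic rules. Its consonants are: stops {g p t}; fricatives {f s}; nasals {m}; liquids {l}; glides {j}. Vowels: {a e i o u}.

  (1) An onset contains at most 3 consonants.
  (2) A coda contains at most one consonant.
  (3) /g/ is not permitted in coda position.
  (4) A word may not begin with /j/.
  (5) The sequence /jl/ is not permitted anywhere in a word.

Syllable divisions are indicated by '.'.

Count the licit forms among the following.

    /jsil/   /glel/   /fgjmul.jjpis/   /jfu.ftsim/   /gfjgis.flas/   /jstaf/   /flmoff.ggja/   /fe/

2

/jsil/ — violates constraint 4: word begins with /j/ → illicit
/glel/ — σ1 onset /gl/ (2C), coda /l/ ok → licit
/fgjmul.jjpis/ — violates constraint 1: syllable 1 onset /fgjm/ has 4 consonants (> 3) → illicit
/jfu.ftsim/ — violates constraint 4: word begins with /j/ → illicit
/gfjgis.flas/ — violates constraint 1: syllable 1 onset /gfjg/ has 4 consonants (> 3) → illicit
/jstaf/ — violates constraint 4: word begins with /j/ → illicit
/flmoff.ggja/ — violates constraint 2: syllable 1 coda /ff/ has 2 consonants (> 1) → illicit
/fe/ — σ1 onset /f/, coda /∅/ ok → licit
Licit: /glel/, /fe/ → 2.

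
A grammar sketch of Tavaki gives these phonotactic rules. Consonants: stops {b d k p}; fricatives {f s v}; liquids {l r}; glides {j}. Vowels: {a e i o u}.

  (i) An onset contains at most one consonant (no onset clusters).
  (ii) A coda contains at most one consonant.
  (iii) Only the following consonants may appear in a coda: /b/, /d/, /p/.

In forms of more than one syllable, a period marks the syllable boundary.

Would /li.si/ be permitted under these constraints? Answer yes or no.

yes

/li.si/ — σ1 onset /l/, coda /∅/ ok; σ2 onset /s/, coda /∅/ ok → permitted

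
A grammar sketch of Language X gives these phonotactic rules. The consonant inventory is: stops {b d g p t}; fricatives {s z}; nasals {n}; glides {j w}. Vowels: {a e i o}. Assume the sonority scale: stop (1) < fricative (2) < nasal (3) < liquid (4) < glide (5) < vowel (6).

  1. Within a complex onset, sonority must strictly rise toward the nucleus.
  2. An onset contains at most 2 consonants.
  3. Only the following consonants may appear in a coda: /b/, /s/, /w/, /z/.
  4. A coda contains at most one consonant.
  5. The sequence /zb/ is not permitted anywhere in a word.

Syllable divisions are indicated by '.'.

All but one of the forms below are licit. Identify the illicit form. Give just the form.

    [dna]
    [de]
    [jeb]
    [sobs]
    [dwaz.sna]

[sobs]

[dna] — σ1 onset /dn/ (1→3 rises), coda /∅/ ok → licit
[de] — σ1 onset /d/, coda /∅/ ok → licit
[jeb] — σ1 onset /j/, coda /b/ ok → licit
[sobs] — violates constraint 4: syllable 1 coda /bs/ has 2 consonants (> 1) → illicit
[dwaz.sna] — σ1 onset /dw/ (1→5 rises), coda /z/ ok; σ2 onset /sn/ (2→3 rises), coda /∅/ ok → licit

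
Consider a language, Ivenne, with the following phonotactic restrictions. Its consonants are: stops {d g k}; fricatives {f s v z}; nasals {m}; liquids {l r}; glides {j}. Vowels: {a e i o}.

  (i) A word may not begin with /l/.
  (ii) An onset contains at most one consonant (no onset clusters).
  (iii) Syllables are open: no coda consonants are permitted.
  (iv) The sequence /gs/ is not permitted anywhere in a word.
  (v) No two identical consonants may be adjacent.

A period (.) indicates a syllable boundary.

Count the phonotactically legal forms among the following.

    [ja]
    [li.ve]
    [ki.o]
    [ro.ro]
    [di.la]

[ja] — σ1 onset /j/, coda /∅/ ok → phonotactically legal
[li.ve] — violates constraint (i): word begins with /l/ → phonotactically illegal
[ki.o] — σ1 onset /k/, coda /∅/ ok; σ2 onset /∅/, coda /∅/ ok → phonotactically legal
[ro.ro] — σ1 onset /r/, coda /∅/ ok; σ2 onset /r/, coda /∅/ ok → phonotactically legal
[di.la] — σ1 onset /d/, coda /∅/ ok; σ2 onset /l/, coda /∅/ ok → phonotactically legal
Phonotactically legal: [ja], [ki.o], [ro.ro], [di.la] → 4.

4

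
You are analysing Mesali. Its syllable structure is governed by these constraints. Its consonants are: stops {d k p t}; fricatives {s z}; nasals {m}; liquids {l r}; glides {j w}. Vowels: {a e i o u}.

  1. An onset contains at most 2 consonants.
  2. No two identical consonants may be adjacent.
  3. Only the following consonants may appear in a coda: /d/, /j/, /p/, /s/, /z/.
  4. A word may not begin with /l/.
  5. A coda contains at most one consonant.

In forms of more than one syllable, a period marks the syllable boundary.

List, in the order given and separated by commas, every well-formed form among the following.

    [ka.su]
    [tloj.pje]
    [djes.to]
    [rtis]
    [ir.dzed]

[ka.su] — σ1 onset /k/, coda /∅/ ok; σ2 onset /s/, coda /∅/ ok → well-formed
[tloj.pje] — σ1 onset /tl/ (2C), coda /j/ ok; σ2 onset /pj/ (2C), coda /∅/ ok → well-formed
[djes.to] — σ1 onset /dj/ (2C), coda /s/ ok; σ2 onset /t/, coda /∅/ ok → well-formed
[rtis] — σ1 onset /rt/ (2C), coda /s/ ok → well-formed
[ir.dzed] — violates constraint 3: syllable 1 coda contains /r/, which is not a licensed coda consonant → ill-formed

[ka.su], [tloj.pje], [djes.to], [rtis]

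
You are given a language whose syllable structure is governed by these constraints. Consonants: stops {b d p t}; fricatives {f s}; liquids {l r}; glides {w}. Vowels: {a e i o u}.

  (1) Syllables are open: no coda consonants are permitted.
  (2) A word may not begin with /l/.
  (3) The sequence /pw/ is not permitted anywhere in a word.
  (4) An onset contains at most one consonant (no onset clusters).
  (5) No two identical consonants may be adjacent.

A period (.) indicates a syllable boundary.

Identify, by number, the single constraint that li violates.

li: word begins with /l/.
This is a violation of constraint 2: "A word may not begin with /l/."
The remaining constraints (1, 3, 4, 5) are satisfied.

2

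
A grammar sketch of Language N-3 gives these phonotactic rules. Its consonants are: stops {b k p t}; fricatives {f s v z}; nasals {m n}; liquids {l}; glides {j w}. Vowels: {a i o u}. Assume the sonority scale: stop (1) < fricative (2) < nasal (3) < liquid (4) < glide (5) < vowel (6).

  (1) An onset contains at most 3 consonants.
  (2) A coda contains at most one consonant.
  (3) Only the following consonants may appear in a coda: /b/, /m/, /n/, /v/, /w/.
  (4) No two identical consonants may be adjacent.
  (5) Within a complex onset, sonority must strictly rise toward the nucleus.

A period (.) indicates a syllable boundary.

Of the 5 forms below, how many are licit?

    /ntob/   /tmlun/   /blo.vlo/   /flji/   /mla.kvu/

/ntob/ — violates constraint 5: syllable 1 onset /nt/: /n/ (nasal, 3) → /t/ (stop, 1) does not rise → illicit
/tmlun/ — σ1 onset /tml/ (1→3→4 rises), coda /n/ ok → licit
/blo.vlo/ — σ1 onset /bl/ (1→4 rises), coda /∅/ ok; σ2 onset /vl/ (2→4 rises), coda /∅/ ok → licit
/flji/ — σ1 onset /flj/ (2→4→5 rises), coda /∅/ ok → licit
/mla.kvu/ — σ1 onset /ml/ (3→4 rises), coda /∅/ ok; σ2 onset /kv/ (1→2 rises), coda /∅/ ok → licit
Licit: /tmlun/, /blo.vlo/, /flji/, /mla.kvu/ → 4.

4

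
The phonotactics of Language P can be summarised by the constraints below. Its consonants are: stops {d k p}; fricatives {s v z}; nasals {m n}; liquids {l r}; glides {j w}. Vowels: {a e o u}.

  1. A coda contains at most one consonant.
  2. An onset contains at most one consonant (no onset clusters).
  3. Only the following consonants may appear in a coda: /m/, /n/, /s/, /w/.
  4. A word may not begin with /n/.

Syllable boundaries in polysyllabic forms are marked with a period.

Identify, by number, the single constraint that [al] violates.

[al]: syllable 1 coda contains /l/, which is not a licensed coda consonant.
This is a violation of constraint 3: "Only the following consonants may appear in a coda: /m/, /n/, /s/, /w/."
The remaining constraints (1, 2, 4) are satisfied.

3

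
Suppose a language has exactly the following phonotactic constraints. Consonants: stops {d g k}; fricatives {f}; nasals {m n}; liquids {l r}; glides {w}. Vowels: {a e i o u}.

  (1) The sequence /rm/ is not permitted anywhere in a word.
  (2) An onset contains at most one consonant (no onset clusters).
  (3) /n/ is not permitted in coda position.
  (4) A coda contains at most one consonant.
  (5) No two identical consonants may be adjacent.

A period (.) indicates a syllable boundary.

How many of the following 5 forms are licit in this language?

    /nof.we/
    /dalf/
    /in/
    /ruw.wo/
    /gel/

/nof.we/ — σ1 onset /n/, coda /f/ ok; σ2 onset /w/, coda /∅/ ok → licit
/dalf/ — violates constraint 4: syllable 1 coda /lf/ has 2 consonants (> 1) → illicit
/in/ — violates constraint 3: syllable 1 coda contains /n/ → illicit
/ruw.wo/ — violates constraint 5: adjacent identical consonants /ww/ → illicit
/gel/ — σ1 onset /g/, coda /l/ ok → licit
Licit: /nof.we/, /gel/ → 2.

2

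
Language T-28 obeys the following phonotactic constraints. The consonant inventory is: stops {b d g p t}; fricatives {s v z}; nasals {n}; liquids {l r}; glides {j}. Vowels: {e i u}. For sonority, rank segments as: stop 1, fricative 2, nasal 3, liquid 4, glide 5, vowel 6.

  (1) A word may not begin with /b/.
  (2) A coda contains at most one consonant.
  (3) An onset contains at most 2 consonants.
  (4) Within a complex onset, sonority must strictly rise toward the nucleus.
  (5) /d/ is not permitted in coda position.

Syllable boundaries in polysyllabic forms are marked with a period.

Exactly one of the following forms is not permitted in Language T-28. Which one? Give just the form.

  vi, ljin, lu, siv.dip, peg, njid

njid

vi — σ1 onset /v/, coda /∅/ ok → permitted
ljin — σ1 onset /lj/ (4→5 rises), coda /n/ ok → permitted
lu — σ1 onset /l/, coda /∅/ ok → permitted
siv.dip — σ1 onset /s/, coda /v/ ok; σ2 onset /d/, coda /p/ ok → permitted
peg — σ1 onset /p/, coda /g/ ok → permitted
njid — violates constraint 5: syllable 1 coda contains /d/ → not permitted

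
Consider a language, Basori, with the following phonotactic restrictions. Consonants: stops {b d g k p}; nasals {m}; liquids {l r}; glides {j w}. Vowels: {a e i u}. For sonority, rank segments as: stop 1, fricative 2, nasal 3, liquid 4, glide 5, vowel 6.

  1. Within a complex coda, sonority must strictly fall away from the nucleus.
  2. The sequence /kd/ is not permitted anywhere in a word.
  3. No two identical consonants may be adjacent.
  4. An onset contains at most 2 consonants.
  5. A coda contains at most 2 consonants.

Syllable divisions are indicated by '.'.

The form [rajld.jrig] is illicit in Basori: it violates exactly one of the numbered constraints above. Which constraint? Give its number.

5

[rajld.jrig]: syllable 1 coda /jld/ has 3 consonants (> 2).
This is a violation of constraint 5: "A coda contains at most 2 consonants."
The remaining constraints (1, 2, 3, 4) are satisfied.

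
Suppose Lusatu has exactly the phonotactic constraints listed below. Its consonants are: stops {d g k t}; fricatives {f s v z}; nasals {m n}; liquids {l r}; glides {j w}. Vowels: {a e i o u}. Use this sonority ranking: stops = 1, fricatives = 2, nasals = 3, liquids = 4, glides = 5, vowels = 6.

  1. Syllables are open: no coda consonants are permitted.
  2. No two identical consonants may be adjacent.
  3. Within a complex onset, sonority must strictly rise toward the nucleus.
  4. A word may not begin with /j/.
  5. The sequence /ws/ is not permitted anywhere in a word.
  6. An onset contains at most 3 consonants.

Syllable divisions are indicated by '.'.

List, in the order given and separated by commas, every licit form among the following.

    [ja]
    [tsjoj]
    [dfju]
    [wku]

[dfju]

[ja] — violates constraint 4: word begins with /j/ → illicit
[tsjoj] — violates constraint 1: syllable 1 coda /j/ has 1 consonant (> 0) → illicit
[dfju] — σ1 onset /dfj/ (1→2→5 rises), coda /∅/ ok → licit
[wku] — violates constraint 3: syllable 1 onset /wk/: /w/ (glide, 5) → /k/ (stop, 1) does not rise → illicit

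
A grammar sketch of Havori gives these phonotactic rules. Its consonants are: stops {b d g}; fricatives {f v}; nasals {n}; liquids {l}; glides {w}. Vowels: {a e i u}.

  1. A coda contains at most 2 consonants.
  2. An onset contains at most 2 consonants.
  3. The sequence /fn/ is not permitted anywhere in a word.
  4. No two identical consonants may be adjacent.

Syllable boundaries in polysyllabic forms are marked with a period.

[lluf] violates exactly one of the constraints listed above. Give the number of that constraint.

4

[lluf]: adjacent identical consonants /ll/.
This is a violation of constraint 4: "No two identical consonants may be adjacent."
The remaining constraints (1, 2, 3) are satisfied.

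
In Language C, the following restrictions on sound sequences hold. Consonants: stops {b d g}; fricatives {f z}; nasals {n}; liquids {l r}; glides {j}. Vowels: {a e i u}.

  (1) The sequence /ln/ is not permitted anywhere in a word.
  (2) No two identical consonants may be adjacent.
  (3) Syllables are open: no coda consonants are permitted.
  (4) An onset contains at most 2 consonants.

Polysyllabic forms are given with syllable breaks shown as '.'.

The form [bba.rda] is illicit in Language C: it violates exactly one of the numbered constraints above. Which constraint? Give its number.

2

[bba.rda]: adjacent identical consonants /bb/.
This is a violation of constraint 2: "No two identical consonants may be adjacent."
The remaining constraints (1, 3, 4) are satisfied.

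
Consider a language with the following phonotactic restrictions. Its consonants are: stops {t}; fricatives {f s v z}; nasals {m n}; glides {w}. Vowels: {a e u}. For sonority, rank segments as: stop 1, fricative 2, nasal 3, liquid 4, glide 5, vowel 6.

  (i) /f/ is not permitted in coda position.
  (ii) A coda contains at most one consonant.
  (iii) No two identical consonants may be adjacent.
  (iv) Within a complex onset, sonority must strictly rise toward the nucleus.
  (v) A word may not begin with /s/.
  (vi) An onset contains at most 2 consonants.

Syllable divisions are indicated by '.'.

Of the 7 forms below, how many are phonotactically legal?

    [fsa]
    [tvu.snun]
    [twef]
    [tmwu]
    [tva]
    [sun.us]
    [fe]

3

[fsa] — violates constraint (iv): syllable 1 onset /fs/: /f/ (fricative, 2) → /s/ (fricative, 2) does not rise → phonotactically illegal
[tvu.snun] — σ1 onset /tv/ (1→2 rises), coda /∅/ ok; σ2 onset /sn/ (2→3 rises), coda /n/ ok → phonotactically legal
[twef] — violates constraint (i): syllable 1 coda contains /f/ → phonotactically illegal
[tmwu] — violates constraint (vi): syllable 1 onset /tmw/ has 3 consonants (> 2) → phonotactically illegal
[tva] — σ1 onset /tv/ (1→2 rises), coda /∅/ ok → phonotactically legal
[sun.us] — violates constraint (v): word begins with /s/ → phonotactically illegal
[fe] — σ1 onset /f/, coda /∅/ ok → phonotactically legal
Phonotactically legal: [tvu.snun], [tva], [fe] → 3.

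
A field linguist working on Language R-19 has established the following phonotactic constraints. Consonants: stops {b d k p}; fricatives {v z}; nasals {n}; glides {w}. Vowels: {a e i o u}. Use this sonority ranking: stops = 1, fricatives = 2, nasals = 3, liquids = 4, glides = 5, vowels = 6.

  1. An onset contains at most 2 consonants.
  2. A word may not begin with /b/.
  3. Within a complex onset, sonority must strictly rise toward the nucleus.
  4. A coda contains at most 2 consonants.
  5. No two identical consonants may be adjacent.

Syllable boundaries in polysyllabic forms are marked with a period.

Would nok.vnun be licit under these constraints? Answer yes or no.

nok.vnun — σ1 onset /n/, coda /k/ ok; σ2 onset /vn/ (2→3 rises), coda /n/ ok → licit

yes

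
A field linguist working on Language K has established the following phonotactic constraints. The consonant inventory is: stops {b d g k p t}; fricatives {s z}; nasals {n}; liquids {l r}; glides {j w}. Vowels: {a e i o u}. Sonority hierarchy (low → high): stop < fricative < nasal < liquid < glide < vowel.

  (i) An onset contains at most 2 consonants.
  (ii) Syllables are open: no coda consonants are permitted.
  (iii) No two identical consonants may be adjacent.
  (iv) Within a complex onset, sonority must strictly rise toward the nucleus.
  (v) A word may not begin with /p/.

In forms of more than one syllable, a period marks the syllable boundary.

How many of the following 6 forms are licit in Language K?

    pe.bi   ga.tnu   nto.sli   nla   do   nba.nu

3

pe.bi — violates constraint (v): word begins with /p/ → illicit
ga.tnu — σ1 onset /g/, coda /∅/ ok; σ2 onset /tn/ (1→3 rises), coda /∅/ ok → licit
nto.sli — violates constraint (iv): syllable 1 onset /nt/: /n/ (nasal, 3) → /t/ (stop, 1) does not rise → illicit
nla — σ1 onset /nl/ (3→4 rises), coda /∅/ ok → licit
do — σ1 onset /d/, coda /∅/ ok → licit
nba.nu — violates constraint (iv): syllable 1 onset /nb/: /n/ (nasal, 3) → /b/ (stop, 1) does not rise → illicit
Licit: ga.tnu, nla, do → 3.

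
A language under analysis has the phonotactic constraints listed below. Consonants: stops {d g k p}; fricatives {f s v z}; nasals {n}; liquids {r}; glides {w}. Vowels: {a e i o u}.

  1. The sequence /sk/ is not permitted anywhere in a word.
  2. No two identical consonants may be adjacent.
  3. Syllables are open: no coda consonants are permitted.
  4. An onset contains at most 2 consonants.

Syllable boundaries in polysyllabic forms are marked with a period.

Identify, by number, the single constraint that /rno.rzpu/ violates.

/rno.rzpu/: syllable 2 onset /rzp/ has 3 consonants (> 2).
This is a violation of constraint 4: "An onset contains at most 2 consonants."
The remaining constraints (1, 2, 3) are satisfied.

4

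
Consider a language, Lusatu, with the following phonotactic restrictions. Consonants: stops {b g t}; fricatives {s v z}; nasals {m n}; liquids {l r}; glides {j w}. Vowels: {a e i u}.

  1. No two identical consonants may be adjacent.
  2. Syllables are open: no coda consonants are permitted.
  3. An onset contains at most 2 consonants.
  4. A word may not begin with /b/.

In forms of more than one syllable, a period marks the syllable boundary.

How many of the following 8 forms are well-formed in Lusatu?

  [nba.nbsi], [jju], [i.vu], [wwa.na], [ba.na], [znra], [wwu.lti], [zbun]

[nba.nbsi] — violates constraint 3: syllable 2 onset /nbs/ has 3 consonants (> 2) → ill-formed
[jju] — violates constraint 1: adjacent identical consonants /jj/ → ill-formed
[i.vu] — σ1 onset /∅/, coda /∅/ ok; σ2 onset /v/, coda /∅/ ok → well-formed
[wwa.na] — violates constraint 1: adjacent identical consonants /ww/ → ill-formed
[ba.na] — violates constraint 4: word begins with /b/ → ill-formed
[znra] — violates constraint 3: syllable 1 onset /znr/ has 3 consonants (> 2) → ill-formed
[wwu.lti] — violates constraint 1: adjacent identical consonants /ww/ → ill-formed
[zbun] — violates constraint 2: syllable 1 coda /n/ has 1 consonant (> 0) → ill-formed
Well-formed: [i.vu] → 1.

1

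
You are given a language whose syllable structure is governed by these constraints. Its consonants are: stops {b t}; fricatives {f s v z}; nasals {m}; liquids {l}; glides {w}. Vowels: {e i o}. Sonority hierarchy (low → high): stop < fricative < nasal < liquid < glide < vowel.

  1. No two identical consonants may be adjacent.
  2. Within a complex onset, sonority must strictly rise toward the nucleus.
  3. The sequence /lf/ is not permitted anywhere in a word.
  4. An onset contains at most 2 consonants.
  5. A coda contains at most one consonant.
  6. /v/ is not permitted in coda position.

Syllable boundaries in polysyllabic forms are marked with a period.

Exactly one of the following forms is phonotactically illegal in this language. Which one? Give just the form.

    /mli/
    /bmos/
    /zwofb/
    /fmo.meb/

/zwofb/

/mli/ — σ1 onset /ml/ (3→4 rises), coda /∅/ ok → phonotactically legal
/bmos/ — σ1 onset /bm/ (1→3 rises), coda /s/ ok → phonotactically legal
/zwofb/ — violates constraint 5: syllable 1 coda /fb/ has 2 consonants (> 1) → phonotactically illegal
/fmo.meb/ — σ1 onset /fm/ (2→3 rises), coda /∅/ ok; σ2 onset /m/, coda /b/ ok → phonotactically legal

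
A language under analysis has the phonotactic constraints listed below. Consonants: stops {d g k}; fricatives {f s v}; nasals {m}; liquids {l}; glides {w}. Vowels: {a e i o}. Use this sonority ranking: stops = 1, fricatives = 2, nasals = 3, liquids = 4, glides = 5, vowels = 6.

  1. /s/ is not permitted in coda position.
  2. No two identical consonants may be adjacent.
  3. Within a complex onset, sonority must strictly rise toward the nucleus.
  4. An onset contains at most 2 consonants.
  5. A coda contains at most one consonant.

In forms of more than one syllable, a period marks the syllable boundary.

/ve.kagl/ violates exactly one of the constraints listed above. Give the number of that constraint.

5

/ve.kagl/: syllable 2 coda /gl/ has 2 consonants (> 1).
This is a violation of constraint 5: "A coda contains at most one consonant."
The remaining constraints (1, 2, 3, 4) are satisfied.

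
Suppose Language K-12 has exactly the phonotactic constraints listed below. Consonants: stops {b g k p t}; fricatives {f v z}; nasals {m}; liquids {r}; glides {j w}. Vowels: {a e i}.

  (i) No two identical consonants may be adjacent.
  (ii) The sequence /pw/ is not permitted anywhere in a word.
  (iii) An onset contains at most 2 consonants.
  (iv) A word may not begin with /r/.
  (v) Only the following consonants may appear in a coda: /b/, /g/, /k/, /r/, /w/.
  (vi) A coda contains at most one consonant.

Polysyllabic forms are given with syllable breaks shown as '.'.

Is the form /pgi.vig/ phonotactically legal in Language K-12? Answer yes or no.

yes

/pgi.vig/ — σ1 onset /pg/ (2C), coda /∅/ ok; σ2 onset /v/, coda /g/ ok → phonotactically legal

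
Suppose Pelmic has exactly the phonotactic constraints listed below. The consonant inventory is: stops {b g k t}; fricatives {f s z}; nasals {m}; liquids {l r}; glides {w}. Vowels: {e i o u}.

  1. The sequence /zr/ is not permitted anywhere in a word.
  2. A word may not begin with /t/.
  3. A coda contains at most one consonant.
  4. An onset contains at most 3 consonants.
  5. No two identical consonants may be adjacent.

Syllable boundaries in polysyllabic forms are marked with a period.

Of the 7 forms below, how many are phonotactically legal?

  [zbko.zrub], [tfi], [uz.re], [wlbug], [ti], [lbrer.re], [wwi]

[zbko.zrub] — violates constraint 1: contains banned sequence /zr/ → phonotactically illegal
[tfi] — violates constraint 2: word begins with /t/ → phonotactically illegal
[uz.re] — violates constraint 1: contains banned sequence /zr/ → phonotactically illegal
[wlbug] — σ1 onset /wlb/ (3C), coda /g/ ok → phonotactically legal
[ti] — violates constraint 2: word begins with /t/ → phonotactically illegal
[lbrer.re] — violates constraint 5: adjacent identical consonants /rr/ → phonotactically illegal
[wwi] — violates constraint 5: adjacent identical consonants /ww/ → phonotactically illegal
Phonotactically legal: [wlbug] → 1.

1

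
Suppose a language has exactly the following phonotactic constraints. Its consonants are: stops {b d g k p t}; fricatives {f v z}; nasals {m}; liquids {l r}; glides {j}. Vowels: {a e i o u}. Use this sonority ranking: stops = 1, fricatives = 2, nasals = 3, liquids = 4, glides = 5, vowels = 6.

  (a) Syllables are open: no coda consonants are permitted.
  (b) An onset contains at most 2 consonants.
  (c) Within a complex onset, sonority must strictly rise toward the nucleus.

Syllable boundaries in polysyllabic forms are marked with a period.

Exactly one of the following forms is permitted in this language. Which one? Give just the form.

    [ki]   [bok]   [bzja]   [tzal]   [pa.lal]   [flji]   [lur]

[ki] — σ1 onset /k/, coda /∅/ ok → permitted
[bok] — violates constraint (a): syllable 1 coda /k/ has 1 consonant (> 0) → not permitted
[bzja] — violates constraint (b): syllable 1 onset /bzj/ has 3 consonants (> 2) → not permitted
[tzal] — violates constraint (a): syllable 1 coda /l/ has 1 consonant (> 0) → not permitted
[pa.lal] — violates constraint (a): syllable 2 coda /l/ has 1 consonant (> 0) → not permitted
[flji] — violates constraint (b): syllable 1 onset /flj/ has 3 consonants (> 2) → not permitted
[lur] — violates constraint (a): syllable 1 coda /r/ has 1 consonant (> 0) → not permitted

[ki]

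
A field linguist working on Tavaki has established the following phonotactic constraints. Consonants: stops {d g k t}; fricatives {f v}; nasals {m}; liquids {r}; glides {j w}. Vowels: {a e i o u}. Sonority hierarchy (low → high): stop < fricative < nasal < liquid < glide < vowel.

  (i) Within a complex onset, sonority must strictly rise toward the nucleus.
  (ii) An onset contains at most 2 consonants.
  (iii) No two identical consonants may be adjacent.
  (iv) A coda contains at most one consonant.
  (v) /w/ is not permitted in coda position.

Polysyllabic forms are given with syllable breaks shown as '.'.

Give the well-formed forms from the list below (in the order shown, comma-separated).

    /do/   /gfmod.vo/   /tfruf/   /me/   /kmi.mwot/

/do/, /me/, /kmi.mwot/

/do/ — σ1 onset /d/, coda /∅/ ok → well-formed
/gfmod.vo/ — violates constraint (ii): syllable 1 onset /gfm/ has 3 consonants (> 2) → ill-formed
/tfruf/ — violates constraint (ii): syllable 1 onset /tfr/ has 3 consonants (> 2) → ill-formed
/me/ — σ1 onset /m/, coda /∅/ ok → well-formed
/kmi.mwot/ — σ1 onset /km/ (1→3 rises), coda /∅/ ok; σ2 onset /mw/ (3→5 rises), coda /t/ ok → well-formed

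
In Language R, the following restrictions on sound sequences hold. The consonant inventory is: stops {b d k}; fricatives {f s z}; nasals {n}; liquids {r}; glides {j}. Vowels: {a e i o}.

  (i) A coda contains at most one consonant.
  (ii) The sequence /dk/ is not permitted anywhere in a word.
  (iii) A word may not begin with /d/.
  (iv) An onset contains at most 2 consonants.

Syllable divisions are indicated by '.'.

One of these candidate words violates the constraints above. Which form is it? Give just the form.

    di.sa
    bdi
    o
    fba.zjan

di.sa

di.sa — violates constraint (iii): word begins with /d/ → phonotactically illegal
bdi — σ1 onset /bd/ (2C), coda /∅/ ok → phonotactically legal
o — σ1 onset /∅/, coda /∅/ ok → phonotactically legal
fba.zjan — σ1 onset /fb/ (2C), coda /∅/ ok; σ2 onset /zj/ (2C), coda /n/ ok → phonotactically legal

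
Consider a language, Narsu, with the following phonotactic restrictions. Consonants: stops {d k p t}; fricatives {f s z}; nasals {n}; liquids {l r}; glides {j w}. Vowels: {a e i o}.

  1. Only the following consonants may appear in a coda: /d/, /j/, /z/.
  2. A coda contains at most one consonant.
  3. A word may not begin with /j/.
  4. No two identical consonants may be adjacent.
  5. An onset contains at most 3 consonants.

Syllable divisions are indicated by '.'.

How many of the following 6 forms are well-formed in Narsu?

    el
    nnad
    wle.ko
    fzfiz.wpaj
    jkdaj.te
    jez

2

el — violates constraint 1: syllable 1 coda contains /l/, which is not a licensed coda consonant → ill-formed
nnad — violates constraint 4: adjacent identical consonants /nn/ → ill-formed
wle.ko — σ1 onset /wl/ (2C), coda /∅/ ok; σ2 onset /k/, coda /∅/ ok → well-formed
fzfiz.wpaj — σ1 onset /fzf/ (3C), coda /z/ ok; σ2 onset /wp/ (2C), coda /j/ ok → well-formed
jkdaj.te — violates constraint 3: word begins with /j/ → ill-formed
jez — violates constraint 3: word begins with /j/ → ill-formed
Well-formed: wle.ko, fzfiz.wpaj → 2.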